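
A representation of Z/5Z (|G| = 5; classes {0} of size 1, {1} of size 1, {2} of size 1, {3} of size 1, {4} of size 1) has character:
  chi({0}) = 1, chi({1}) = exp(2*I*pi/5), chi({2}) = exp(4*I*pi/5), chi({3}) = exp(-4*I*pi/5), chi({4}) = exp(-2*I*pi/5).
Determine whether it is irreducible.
Irreducible: <chi, chi> = 1.

<chi, chi> = (1/|G|) sum_C |C| * |chi(C)|^2 = (1/5)[1*|1|^2 + 1*|exp(2*I*pi/5)|^2 + 1*|exp(4*I*pi/5)|^2 + 1*|exp(-4*I*pi/5)|^2 + 1*|exp(-2*I*pi/5)|^2]
  = (1/5)[(1) + (1) + (1) + (1) + (1)] = 5/5 = 1.
(Exp terms are combined using exp(i*s)*conj(exp(i*t)) = exp(i*(s-t)), and sums of them are collapsed using the identity that for every m > 1 the m distinct m-th roots of unity sum to 0, e.g. 1 + exp(2*I*pi/3) + exp(-2*I*pi/3) = 0.)
A character is irreducible iff <chi, chi> = 1, so this representation is irreducible.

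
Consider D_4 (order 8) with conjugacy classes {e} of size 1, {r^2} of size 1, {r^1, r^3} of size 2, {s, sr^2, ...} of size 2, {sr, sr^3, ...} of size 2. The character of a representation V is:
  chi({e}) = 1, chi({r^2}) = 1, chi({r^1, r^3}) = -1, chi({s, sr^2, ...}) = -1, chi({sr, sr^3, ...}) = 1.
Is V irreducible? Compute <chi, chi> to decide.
Irreducible: <chi, chi> = 1.

Derivation: <chi, chi> = (1/|G|) sum_C |C| * |chi(C)|^2 = (1/8)[1*|1|^2 + 1*|1|^2 + 2*|-1|^2 + 2*|-1|^2 + 2*|1|^2]
  = (1/8)[(1) + (1) + (2) + (2) + (2)] = 8/8 = 1.
A character is irreducible iff <chi, chi> = 1, so this representation is irreducible.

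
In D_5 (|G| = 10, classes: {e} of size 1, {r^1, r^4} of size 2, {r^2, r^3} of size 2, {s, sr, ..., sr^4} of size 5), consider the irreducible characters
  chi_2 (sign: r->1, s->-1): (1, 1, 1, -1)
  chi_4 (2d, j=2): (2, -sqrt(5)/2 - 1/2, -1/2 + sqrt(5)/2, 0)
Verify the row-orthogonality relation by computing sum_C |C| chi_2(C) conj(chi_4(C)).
Sum = 0; so <chi_2, chi_4> = 0 (distinct irreducibles are orthogonal).

Working: Compute term by term over conjugacy classes (|C| * chi_2(C) * conj(chi_4(C))):
  1*(1)*conj(2) + 2*(1)*conj(-sqrt(5)/2 - 1/2) + 2*(1)*conj(-1/2 + sqrt(5)/2) + 5*(-1)*conj(0)
  = (2) + (-sqrt(5) - 1) + (-1 + sqrt(5)) + (0)
  = 0.
Dividing by |G| = 10 gives 0/10 = 0, matching the row-orthogonality relation <chi_2, chi_4> = [chi_2 = chi_4].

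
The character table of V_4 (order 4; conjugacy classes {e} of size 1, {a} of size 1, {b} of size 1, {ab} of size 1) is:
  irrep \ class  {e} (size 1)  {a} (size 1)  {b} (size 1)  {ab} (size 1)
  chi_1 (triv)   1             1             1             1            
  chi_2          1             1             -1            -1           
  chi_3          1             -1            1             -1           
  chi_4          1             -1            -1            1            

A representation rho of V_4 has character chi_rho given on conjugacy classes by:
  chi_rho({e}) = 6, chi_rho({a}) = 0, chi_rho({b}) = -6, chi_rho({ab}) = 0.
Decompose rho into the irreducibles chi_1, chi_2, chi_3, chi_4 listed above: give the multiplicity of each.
Multiplicities: chi_1: 0, chi_2: 3, chi_3: 0, chi_4: 3.

Solution. Use <chi_rho, chi> = (1/|G|) sum_C |C| * chi_rho(C) * conj(chi(C)) with |G| = 4 for each irreducible chi in the table:
  <chi_rho, chi_1> = (1/4)[1*(6)*conj(1) + 1*(0)*conj(1) + 1*(-6)*conj(1) + 1*(0)*conj(1)]
      = (1/4)[(6) + (0) + (-6) + (0)] = 0/4 = 0
  <chi_rho, chi_2> = (1/4)[1*(6)*conj(1) + 1*(0)*conj(1) + 1*(-6)*conj(-1) + 1*(0)*conj(-1)]
      = (1/4)[(6) + (0) + (6) + (0)] = 12/4 = 3
  <chi_rho, chi_3> = (1/4)[1*(6)*conj(1) + 1*(0)*conj(-1) + 1*(-6)*conj(1) + 1*(0)*conj(-1)]
      = (1/4)[(6) + (0) + (-6) + (0)] = 0/4 = 0
  <chi_rho, chi_4> = (1/4)[1*(6)*conj(1) + 1*(0)*conj(-1) + 1*(-6)*conj(-1) + 1*(0)*conj(1)]
      = (1/4)[(6) + (0) + (6) + (0)] = 12/4 = 3
Dimension check: dim(rho) = sum (mult * dim) = 0*1 + 3*1 + 0*1 + 3*1 = 6 = chi_rho(e) = 6.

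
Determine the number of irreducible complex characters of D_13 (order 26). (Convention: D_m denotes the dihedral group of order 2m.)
8

Why: The number of irreducible complex representations of a finite group equals its number of conjugacy classes. D_13 has 8 conjugacy classes ((n+3)/2 for n odd), so D_13 (order 26) has exactly 8 irreducible complex representations.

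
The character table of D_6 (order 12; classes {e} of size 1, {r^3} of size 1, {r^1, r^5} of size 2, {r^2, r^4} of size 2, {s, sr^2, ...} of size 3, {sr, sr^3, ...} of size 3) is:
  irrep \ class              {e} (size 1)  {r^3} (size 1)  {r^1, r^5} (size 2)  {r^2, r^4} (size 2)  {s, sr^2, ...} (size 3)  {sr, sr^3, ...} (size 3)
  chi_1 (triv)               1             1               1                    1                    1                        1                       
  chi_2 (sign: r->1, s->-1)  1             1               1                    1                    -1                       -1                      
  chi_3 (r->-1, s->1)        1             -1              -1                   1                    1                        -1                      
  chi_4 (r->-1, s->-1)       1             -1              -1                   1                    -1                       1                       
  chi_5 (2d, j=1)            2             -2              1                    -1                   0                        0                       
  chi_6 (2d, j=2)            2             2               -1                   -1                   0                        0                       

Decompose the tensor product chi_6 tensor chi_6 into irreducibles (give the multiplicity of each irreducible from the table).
chi_6 tensor chi_6 = chi_1 + chi_2 + chi_6 (all other irreducibles have multiplicity 0).

Explanation: The character of a tensor product is the pointwise product (chi_6 * chi_6)(C) = chi_6(C) * chi_6(C):
  {e}: (2)*(2), {r^3}: (2)*(2), {r^1, r^5}: (-1)*(-1), {r^2, r^4}: (-1)*(-1), {s, sr^2, ...}: (0)*(0), {sr, sr^3, ...}: (0)*(0)
so (chi_6 * chi_6) takes values
  {e} -> 4, {r^3} -> 4, {r^1, r^5} -> 1, {r^2, r^4} -> 1, {s, sr^2, ...} -> 0, {sr, sr^3, ...} -> 0.
Now take the inner product of this character with each irreducible chi from the table, <chi_6*chi_6, chi> = (1/12) sum_C |C| (chi_6*chi_6)(C) conj(chi(C)):
  <chi_6*chi_6, chi_1> = (1/12)[1*(4)*conj(1) + 1*(4)*conj(1) + 2*(1)*conj(1) + 2*(1)*conj(1) + 3*(0)*conj(1) + 3*(0)*conj(1)]
      = (1/12)[(4) + (4) + (2) + (2) + (0) + (0)] = 12/12 = 1
  <chi_6*chi_6, chi_2> = (1/12)[1*(4)*conj(1) + 1*(4)*conj(1) + 2*(1)*conj(1) + 2*(1)*conj(1) + 3*(0)*conj(-1) + 3*(0)*conj(-1)]
      = (1/12)[(4) + (4) + (2) + (2) + (0) + (0)] = 12/12 = 1
  <chi_6*chi_6, chi_3> = (1/12)[1*(4)*conj(1) + 1*(4)*conj(-1) + 2*(1)*conj(-1) + 2*(1)*conj(1) + 3*(0)*conj(1) + 3*(0)*conj(-1)]
      = (1/12)[(4) + (-4) + (-2) + (2) + (0) + (0)] = 0/12 = 0
  <chi_6*chi_6, chi_4> = (1/12)[1*(4)*conj(1) + 1*(4)*conj(-1) + 2*(1)*conj(-1) + 2*(1)*conj(1) + 3*(0)*conj(-1) + 3*(0)*conj(1)]
      = (1/12)[(4) + (-4) + (-2) + (2) + (0) + (0)] = 0/12 = 0
  <chi_6*chi_6, chi_5> = (1/12)[1*(4)*conj(2) + 1*(4)*conj(-2) + 2*(1)*conj(1) + 2*(1)*conj(-1) + 3*(0)*conj(0) + 3*(0)*conj(0)]
      = (1/12)[(8) + (-8) + (2) + (-2) + (0) + (0)] = 0/12 = 0
  <chi_6*chi_6, chi_6> = (1/12)[1*(4)*conj(2) + 1*(4)*conj(2) + 2*(1)*conj(-1) + 2*(1)*conj(-1) + 3*(0)*conj(0) + 3*(0)*conj(0)]
      = (1/12)[(8) + (8) + (-2) + (-2) + (0) + (0)] = 12/12 = 1
Hence the multiplicities are chi_1: 1, chi_2: 1, chi_6: 1. Dimension check: dim(chi_6)*dim(chi_6) = 2*2 = 4 and sum (mult * dim) = 1*1 + 1*1 + 1*2 = 4.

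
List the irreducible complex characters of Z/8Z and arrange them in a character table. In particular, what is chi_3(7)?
Character table of Z/8Z (irreps indexed chi_0,...,chi_7 with chi_k(m) = zeta_8^(k*m), zeta_8 = exp(2*pi*i/8)):
  irrep \ class  {0} (size 1)  {1} (size 1)    {2} (size 1)  {3} (size 1)    {4} (size 1)  {5} (size 1)    {6} (size 1)  {7} (size 1)  
  chi_0          1             1               1             1               1             1               1             1             
  chi_1          1             exp(I*pi/4)     I             exp(3*I*pi/4)   -1            exp(-3*I*pi/4)  -I            exp(-I*pi/4)  
  chi_2          1             I               -1            -I              1             I               -1            -I            
  chi_3          1             exp(3*I*pi/4)   -I            exp(I*pi/4)     -1            exp(-I*pi/4)    I             exp(-3*I*pi/4)
  chi_4          1             -1              1             -1              1             -1              1             -1            
  chi_5          1             exp(-3*I*pi/4)  I             exp(-I*pi/4)    -1            exp(I*pi/4)     -I            exp(3*I*pi/4) 
  chi_6          1             -I              -1            I               1             -I              -1            I             
  chi_7          1             exp(-I*pi/4)    -I            exp(-3*I*pi/4)  -1            exp(3*I*pi/4)   I             exp(I*pi/4)   

Spot check: chi_3(7) = zeta_8^(3*7) = zeta_8^21 = exp(-3*I*pi/4).

Proof sketch: Z/8Z is abelian, so all 8 irreducible complex representations are 1-dimensional. They are given by chi_k(m) = zeta_8^(k*m) for k = 0,...,7. Row orthogonality: sum_m chi_k(m) conj(chi_l(m)) = 8 * [k = l].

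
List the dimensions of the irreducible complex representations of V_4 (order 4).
Dimensions: 1, 1, 1, 1

Why: There are 4 irreducibles (= number of conjugacy classes). Their dimensions d_i satisfy sum d_i^2 = |G| = 4: 1 + 1 + 1 + 1 = 4.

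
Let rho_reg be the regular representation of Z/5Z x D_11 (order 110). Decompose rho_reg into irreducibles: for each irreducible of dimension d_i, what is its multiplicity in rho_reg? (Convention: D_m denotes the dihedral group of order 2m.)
Each irreducible V_i of dimension d_i appears with multiplicity d_i, i.e. rho_reg = (direct sum over all irreducibles V_i) d_i V_i. The irreducible dimensions for Z/5Z x D_11 are 1, 1, 1, 1, 1, 1, 1, 1, 1, 1, 2, 2, 2, 2, 2, 2, 2, 2, 2, 2, 2, 2, 2, 2, 2, 2, 2, 2, 2, 2, 2, 2, 2, 2, 2: 10 irreducibles of dimension 1, each with multiplicity 1; 25 irreducibles of dimension 2, each with multiplicity 2. Total dimension 10*1*1 + 25*2*2 = 110 = |G|.

Details: General theorem: in the regular representation of a finite group G, each irreducible appears with multiplicity equal to its dimension. Check: dim(rho_reg) = sum d_i^2 = 1 + 1 + 1 + 1 + 1 + 1 + 1 + 1 + 1 + 1 + 4 + 4 + 4 + 4 + 4 + 4 + 4 + 4 + 4 + 4 + 4 + 4 + 4 + 4 + 4 + 4 + 4 + 4 + 4 + 4 + 4 + 4 + 4 + 4 + 4 = 110 = |G|.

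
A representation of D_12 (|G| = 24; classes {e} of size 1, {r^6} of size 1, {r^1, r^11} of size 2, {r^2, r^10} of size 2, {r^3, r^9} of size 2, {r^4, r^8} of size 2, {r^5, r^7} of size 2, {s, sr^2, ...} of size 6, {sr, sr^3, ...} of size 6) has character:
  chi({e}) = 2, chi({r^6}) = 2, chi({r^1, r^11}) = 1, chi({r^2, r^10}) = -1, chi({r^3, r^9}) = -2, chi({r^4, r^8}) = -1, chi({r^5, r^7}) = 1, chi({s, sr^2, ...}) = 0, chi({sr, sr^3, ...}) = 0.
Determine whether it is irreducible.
Irreducible: <chi, chi> = 1.

Derivation: <chi, chi> = (1/|G|) sum_C |C| * |chi(C)|^2 = (1/24)[1*|2|^2 + 1*|2|^2 + 2*|1|^2 + 2*|-1|^2 + 2*|-2|^2 + 2*|-1|^2 + 2*|1|^2 + 6*|0|^2 + 6*|0|^2]
  = (1/24)[(4) + (4) + (2) + (2) + (8) + (2) + (2) + (0) + (0)] = 24/24 = 1.
A character is irreducible iff <chi, chi> = 1, so this representation is irreducible.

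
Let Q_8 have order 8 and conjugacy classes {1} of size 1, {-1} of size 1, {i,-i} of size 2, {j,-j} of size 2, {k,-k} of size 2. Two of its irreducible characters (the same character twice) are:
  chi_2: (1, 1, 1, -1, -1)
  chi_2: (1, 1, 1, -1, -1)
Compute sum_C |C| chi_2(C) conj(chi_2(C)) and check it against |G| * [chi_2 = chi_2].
Sum = 8 = |G| = 8; so <chi_2, chi_2> = 1 (norm-1 confirms irreducibility).

Solution. Compute term by term over conjugacy classes (|C| * chi_2(C) * conj(chi_2(C))):
  1*(1)*conj(1) + 1*(1)*conj(1) + 2*(1)*conj(1) + 2*(-1)*conj(-1) + 2*(-1)*conj(-1)
  = (1) + (1) + (2) + (2) + (2)
  = 8.
Dividing by |G| = 8 gives 8/8 = 1, matching the row-orthogonality relation <chi_2, chi_2> = [chi_2 = chi_2].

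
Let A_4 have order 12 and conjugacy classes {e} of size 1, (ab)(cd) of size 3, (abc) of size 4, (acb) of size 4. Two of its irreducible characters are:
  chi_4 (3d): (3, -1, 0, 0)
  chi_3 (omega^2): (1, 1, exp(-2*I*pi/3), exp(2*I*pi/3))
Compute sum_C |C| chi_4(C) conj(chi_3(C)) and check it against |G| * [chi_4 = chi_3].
Sum = 0; so <chi_4, chi_3> = 0 (distinct irreducibles are orthogonal).

Details: Compute term by term over conjugacy classes (|C| * chi_4(C) * conj(chi_3(C))):
  1*(3)*conj(1) + 3*(-1)*conj(1) + 4*(0)*conj(exp(-2*I*pi/3)) + 4*(0)*conj(exp(2*I*pi/3))
  = (3) + (-3) + (0) + (0)
  = 0.
(Exp terms are combined using exp(i*s)*conj(exp(i*t)) = exp(i*(s-t)), and sums of them are collapsed using the identity that for every m > 1 the m distinct m-th roots of unity sum to 0, e.g. 1 + exp(2*I*pi/3) + exp(-2*I*pi/3) = 0.)
Dividing by |G| = 12 gives 0/12 = 0, matching the row-orthogonality relation <chi_4, chi_3> = [chi_4 = chi_3].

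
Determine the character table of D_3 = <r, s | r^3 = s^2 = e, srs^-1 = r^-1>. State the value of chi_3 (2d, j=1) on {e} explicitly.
Conjugacy classes: {e} of size 1, {r^1, r^2} of size 2, {s, sr, ..., sr^2} of size 3.
Character table:
  irrep \ class              {e} (size 1)  {r^1, r^2} (size 2)  {s, sr, ..., sr^2} (size 3)
  chi_1 (triv)               1             1                    1                          
  chi_2 (sign: r->1, s->-1)  1             1                    -1                         
  chi_3 (2d, j=1)            2             -1                   0                          

Spot check: chi_3 (2d, j=1) on {e} = 2.

Argument: D_3 has order 2*3 = 6 with 3 conjugacy classes, hence 3 irreducibles. Sum of squared dims 1 + 1 + 4 = 6 = |G|. Linear characters come from the abelianisation; the 2-dimensional irreps have character r^k -> 2*cos(2*pi*j*k/3), reflections -> 0.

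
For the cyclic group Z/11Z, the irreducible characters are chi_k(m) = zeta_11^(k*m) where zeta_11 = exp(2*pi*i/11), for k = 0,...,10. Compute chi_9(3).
chi_9(3) = zeta_11^27 = exp(10*I*pi/11)

Explanation: chi_9(3) = zeta_11^(9*3) = zeta_11^27. Since zeta_11^11 = 1, this equals zeta_11^5 = exp(2*pi*i*5/11) = exp(10*I*pi/11).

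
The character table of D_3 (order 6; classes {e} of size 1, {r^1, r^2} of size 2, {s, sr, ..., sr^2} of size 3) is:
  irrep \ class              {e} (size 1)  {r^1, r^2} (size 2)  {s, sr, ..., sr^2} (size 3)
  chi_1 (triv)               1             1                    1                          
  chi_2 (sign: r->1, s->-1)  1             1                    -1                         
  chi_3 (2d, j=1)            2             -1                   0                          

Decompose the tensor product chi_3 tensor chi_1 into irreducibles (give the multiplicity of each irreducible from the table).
chi_3 tensor chi_1 = chi_3 (all other irreducibles have multiplicity 0).

Proof sketch: The character of a tensor product is the pointwise product (chi_3 * chi_1)(C) = chi_3(C) * chi_1(C):
  {e}: (2)*(1), {r^1, r^2}: (-1)*(1), {s, sr, ..., sr^2}: (0)*(1)
so (chi_3 * chi_1) takes values
  {e} -> 2, {r^1, r^2} -> -1, {s, sr, ..., sr^2} -> 0.
Now take the inner product of this character with each irreducible chi from the table, <chi_3*chi_1, chi> = (1/6) sum_C |C| (chi_3*chi_1)(C) conj(chi(C)):
  <chi_3*chi_1, chi_1> = (1/6)[1*(2)*conj(1) + 2*(-1)*conj(1) + 3*(0)*conj(1)]
      = (1/6)[(2) + (-2) + (0)] = 0/6 = 0
  <chi_3*chi_1, chi_2> = (1/6)[1*(2)*conj(1) + 2*(-1)*conj(1) + 3*(0)*conj(-1)]
      = (1/6)[(2) + (-2) + (0)] = 0/6 = 0
  <chi_3*chi_1, chi_3> = (1/6)[1*(2)*conj(2) + 2*(-1)*conj(-1) + 3*(0)*conj(0)]
      = (1/6)[(4) + (2) + (0)] = 6/6 = 1
Hence the multiplicities are chi_3: 1. Dimension check: dim(chi_3)*dim(chi_1) = 2*1 = 2 and sum (mult * dim) = 1*2 = 2.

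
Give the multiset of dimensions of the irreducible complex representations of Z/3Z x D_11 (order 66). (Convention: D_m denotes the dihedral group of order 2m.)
Dimensions: 1, 1, 1, 1, 1, 1, 2, 2, 2, 2, 2, 2, 2, 2, 2, 2, 2, 2, 2, 2, 2

Solution. There are 21 irreducibles (= number of conjugacy classes). Their dimensions d_i satisfy sum d_i^2 = |G| = 66: 1 + 1 + 1 + 1 + 1 + 1 + 4 + 4 + 4 + 4 + 4 + 4 + 4 + 4 + 4 + 4 + 4 + 4 + 4 + 4 + 4 = 66. (For the product with Z/3Z: each of the 3 1-dim characters of Z/3Z tensors with each irrep of D_11, giving 3 copies of each D_11-dimension.)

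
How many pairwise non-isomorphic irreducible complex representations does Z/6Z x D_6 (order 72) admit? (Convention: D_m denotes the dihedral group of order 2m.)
36

Why: The number of irreducible complex representations of a finite group equals its number of conjugacy classes. For a direct product, #classes(G x H) = #classes(G) * #classes(H). Z/6Z has 6 classes (abelian), D_6 has 6 classes, so 6 * 6 = 36, so Z/6Z x D_6 (order 72) has exactly 36 irreducible complex representations.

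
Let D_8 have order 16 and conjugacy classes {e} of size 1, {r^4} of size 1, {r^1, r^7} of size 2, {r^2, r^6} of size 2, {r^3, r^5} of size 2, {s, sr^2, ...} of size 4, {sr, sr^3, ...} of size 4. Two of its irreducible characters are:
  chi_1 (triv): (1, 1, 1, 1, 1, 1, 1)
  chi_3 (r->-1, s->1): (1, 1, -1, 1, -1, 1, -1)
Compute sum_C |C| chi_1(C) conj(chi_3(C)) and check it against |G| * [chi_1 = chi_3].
Sum = 0; so <chi_1, chi_3> = 0 (distinct irreducibles are orthogonal).

Derivation: Compute term by term over conjugacy classes (|C| * chi_1(C) * conj(chi_3(C))):
  1*(1)*conj(1) + 1*(1)*conj(1) + 2*(1)*conj(-1) + 2*(1)*conj(1) + 2*(1)*conj(-1) + 4*(1)*conj(1) + 4*(1)*conj(-1)
  = (1) + (1) + (-2) + (2) + (-2) + (4) + (-4)
  = 0.
Dividing by |G| = 16 gives 0/16 = 0, matching the row-orthogonality relation <chi_1, chi_3> = [chi_1 = chi_3].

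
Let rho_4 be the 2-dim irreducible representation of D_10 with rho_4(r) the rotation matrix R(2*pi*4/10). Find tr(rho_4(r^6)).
chi_{rho_4}(r^6) = 2*cos(2*pi*4*6/10) = -sqrt(5)/2 - 1/2

Derivation: rho_4(r^6) is rotation by angle 2*pi*4*6/10, whose trace is 2*cos(2*pi*4*6/10) = -sqrt(5)/2 - 1/2.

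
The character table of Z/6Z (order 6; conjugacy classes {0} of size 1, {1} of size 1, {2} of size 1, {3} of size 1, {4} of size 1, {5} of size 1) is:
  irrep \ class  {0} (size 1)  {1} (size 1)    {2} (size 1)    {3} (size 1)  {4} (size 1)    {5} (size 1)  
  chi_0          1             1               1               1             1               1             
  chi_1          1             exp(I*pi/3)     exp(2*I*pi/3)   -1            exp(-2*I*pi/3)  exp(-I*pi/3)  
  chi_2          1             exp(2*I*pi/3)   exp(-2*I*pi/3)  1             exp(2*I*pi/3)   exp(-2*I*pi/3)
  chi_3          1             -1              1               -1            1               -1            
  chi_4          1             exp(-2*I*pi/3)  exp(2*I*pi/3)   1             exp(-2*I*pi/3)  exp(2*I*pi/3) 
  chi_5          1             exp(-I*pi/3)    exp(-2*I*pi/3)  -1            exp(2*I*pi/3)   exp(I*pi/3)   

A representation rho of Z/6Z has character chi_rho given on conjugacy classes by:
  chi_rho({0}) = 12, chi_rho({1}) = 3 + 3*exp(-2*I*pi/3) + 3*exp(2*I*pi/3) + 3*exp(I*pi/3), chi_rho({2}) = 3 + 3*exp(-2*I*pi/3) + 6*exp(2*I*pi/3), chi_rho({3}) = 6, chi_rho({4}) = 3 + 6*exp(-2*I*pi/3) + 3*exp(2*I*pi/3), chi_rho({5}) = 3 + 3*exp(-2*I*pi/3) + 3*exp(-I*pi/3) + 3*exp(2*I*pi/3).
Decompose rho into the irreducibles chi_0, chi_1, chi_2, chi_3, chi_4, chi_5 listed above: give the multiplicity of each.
Multiplicities: chi_0: 3, chi_1: 3, chi_2: 3, chi_3: 0, chi_4: 3, chi_5: 0.

Solution. Use <chi_rho, chi> = (1/|G|) sum_C |C| * chi_rho(C) * conj(chi(C)) with |G| = 6 for each irreducible chi in the table:
  <chi_rho, chi_0> = (1/6)[1*(12)*conj(1) + 1*(3 + 3*exp(-2*I*pi/3) + 3*exp(2*I*pi/3) + 3*exp(I*pi/3))*conj(1) + 1*(3 + 3*exp(-2*I*pi/3) + 6*exp(2*I*pi/3))*conj(1) + 1*(6)*conj(1) + 1*(3 + 6*exp(-2*I*pi/3) + 3*exp(2*I*pi/3))*conj(1) + 1*(3 + 3*exp(-2*I*pi/3) + 3*exp(-I*pi/3) + 3*exp(2*I*pi/3))*conj(1)]
      = (1/6)[(12) + (3 + 3*exp(-2*I*pi/3) + 3*exp(2*I*pi/3) + 3*exp(I*pi/3)) + (3 + 3*exp(-2*I*pi/3) + 6*exp(2*I*pi/3)) + (6) + (3 + 6*exp(-2*I*pi/3) + 3*exp(2*I*pi/3)) + (3 + 3*exp(-2*I*pi/3) + 3*exp(-I*pi/3) + 3*exp(2*I*pi/3))] = 18/6 = 3
  <chi_rho, chi_1> = (1/6)[1*(12)*conj(1) + 1*(3 + 3*exp(-2*I*pi/3) + 3*exp(2*I*pi/3) + 3*exp(I*pi/3))*conj(exp(I*pi/3)) + 1*(3 + 3*exp(-2*I*pi/3) + 6*exp(2*I*pi/3))*conj(exp(2*I*pi/3)) + 1*(6)*conj(-1) + 1*(3 + 6*exp(-2*I*pi/3) + 3*exp(2*I*pi/3))*conj(exp(-2*I*pi/3)) + 1*(3 + 3*exp(-2*I*pi/3) + 3*exp(-I*pi/3) + 3*exp(2*I*pi/3))*conj(exp(-I*pi/3))]
      = (1/6)[(12) + (3) + (3) + (-6) + (3) + (3)] = 18/6 = 3
  <chi_rho, chi_2> = (1/6)[1*(12)*conj(1) + 1*(3 + 3*exp(-2*I*pi/3) + 3*exp(2*I*pi/3) + 3*exp(I*pi/3))*conj(exp(2*I*pi/3)) + 1*(3 + 3*exp(-2*I*pi/3) + 6*exp(2*I*pi/3))*conj(exp(-2*I*pi/3)) + 1*(6)*conj(1) + 1*(3 + 6*exp(-2*I*pi/3) + 3*exp(2*I*pi/3))*conj(exp(2*I*pi/3)) + 1*(3 + 3*exp(-2*I*pi/3) + 3*exp(-I*pi/3) + 3*exp(2*I*pi/3))*conj(exp(-2*I*pi/3))]
      = (1/6)[(12) + (3 + 3*exp(-2*I*pi/3) + 3*exp(-I*pi/3) + 3*exp(2*I*pi/3)) + (3 + 6*exp(-2*I*pi/3) + 3*exp(2*I*pi/3)) + (6) + (3 + 3*exp(-2*I*pi/3) + 6*exp(2*I*pi/3)) + (3 + 3*exp(-2*I*pi/3) + 3*exp(2*I*pi/3) + 3*exp(I*pi/3))] = 18/6 = 3
  <chi_rho, chi_3> = (1/6)[1*(12)*conj(1) + 1*(3 + 3*exp(-2*I*pi/3) + 3*exp(2*I*pi/3) + 3*exp(I*pi/3))*conj(-1) + 1*(3 + 3*exp(-2*I*pi/3) + 6*exp(2*I*pi/3))*conj(1) + 1*(6)*conj(-1) + 1*(3 + 6*exp(-2*I*pi/3) + 3*exp(2*I*pi/3))*conj(1) + 1*(3 + 3*exp(-2*I*pi/3) + 3*exp(-I*pi/3) + 3*exp(2*I*pi/3))*conj(-1)]
      = (1/6)[(12) + (-3 - 3*exp(I*pi/3) - 3*exp(2*I*pi/3) - 3*exp(-2*I*pi/3)) + (3 + 3*exp(-2*I*pi/3) + 6*exp(2*I*pi/3)) + (-6) + (3 + 6*exp(-2*I*pi/3) + 3*exp(2*I*pi/3)) + (-3 - 3*exp(2*I*pi/3) - 3*exp(-I*pi/3) - 3*exp(-2*I*pi/3))] = 0/6 = 0
  <chi_rho, chi_4> = (1/6)[1*(12)*conj(1) + 1*(3 + 3*exp(-2*I*pi/3) + 3*exp(2*I*pi/3) + 3*exp(I*pi/3))*conj(exp(-2*I*pi/3)) + 1*(3 + 3*exp(-2*I*pi/3) + 6*exp(2*I*pi/3))*conj(exp(2*I*pi/3)) + 1*(6)*conj(1) + 1*(3 + 6*exp(-2*I*pi/3) + 3*exp(2*I*pi/3))*conj(exp(-2*I*pi/3)) + 1*(3 + 3*exp(-2*I*pi/3) + 3*exp(-I*pi/3) + 3*exp(2*I*pi/3))*conj(exp(2*I*pi/3))]
      = (1/6)[(12) + (-3) + (3) + (6) + (3) + (-3)] = 18/6 = 3
  <chi_rho, chi_5> = (1/6)[1*(12)*conj(1) + 1*(3 + 3*exp(-2*I*pi/3) + 3*exp(2*I*pi/3) + 3*exp(I*pi/3))*conj(exp(-I*pi/3)) + 1*(3 + 3*exp(-2*I*pi/3) + 6*exp(2*I*pi/3))*conj(exp(-2*I*pi/3)) + 1*(6)*conj(-1) + 1*(3 + 6*exp(-2*I*pi/3) + 3*exp(2*I*pi/3))*conj(exp(2*I*pi/3)) + 1*(3 + 3*exp(-2*I*pi/3) + 3*exp(-I*pi/3) + 3*exp(2*I*pi/3))*conj(exp(I*pi/3))]
      = (1/6)[(12) + (-3 + 3*exp(-I*pi/3) + 3*exp(2*I*pi/3) + 3*exp(I*pi/3)) + (3 + 6*exp(-2*I*pi/3) + 3*exp(2*I*pi/3)) + (-6) + (3 + 3*exp(-2*I*pi/3) + 6*exp(2*I*pi/3)) + (-3 + 3*exp(-2*I*pi/3) + 3*exp(-I*pi/3) + 3*exp(I*pi/3))] = 0/6 = 0
(Exp terms are combined using exp(i*s)*conj(exp(i*t)) = exp(i*(s-t)), and sums of them are collapsed using the identity that for every m > 1 the m distinct m-th roots of unity sum to 0, e.g. 1 + exp(2*I*pi/3) + exp(-2*I*pi/3) = 0.)
Dimension check: dim(rho) = sum (mult * dim) = 3*1 + 3*1 + 3*1 + 0*1 + 3*1 + 0*1 = 12 = chi_rho(e) = 12.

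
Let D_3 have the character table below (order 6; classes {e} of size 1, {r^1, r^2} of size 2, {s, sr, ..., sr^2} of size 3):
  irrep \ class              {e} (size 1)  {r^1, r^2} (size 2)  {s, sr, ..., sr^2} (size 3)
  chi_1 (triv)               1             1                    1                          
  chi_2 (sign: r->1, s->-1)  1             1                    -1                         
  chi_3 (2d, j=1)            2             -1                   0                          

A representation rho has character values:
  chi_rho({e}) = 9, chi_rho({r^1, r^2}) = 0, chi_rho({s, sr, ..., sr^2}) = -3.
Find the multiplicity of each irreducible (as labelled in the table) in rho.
Multiplicities: chi_1: 0, chi_2: 3, chi_3: 3.

Details: Use <chi_rho, chi> = (1/|G|) sum_C |C| * chi_rho(C) * conj(chi(C)) with |G| = 6 for each irreducible chi in the table:
  <chi_rho, chi_1> = (1/6)[1*(9)*conj(1) + 2*(0)*conj(1) + 3*(-3)*conj(1)]
      = (1/6)[(9) + (0) + (-9)] = 0/6 = 0
  <chi_rho, chi_2> = (1/6)[1*(9)*conj(1) + 2*(0)*conj(1) + 3*(-3)*conj(-1)]
      = (1/6)[(9) + (0) + (9)] = 18/6 = 3
  <chi_rho, chi_3> = (1/6)[1*(9)*conj(2) + 2*(0)*conj(-1) + 3*(-3)*conj(0)]
      = (1/6)[(18) + (0) + (0)] = 18/6 = 3
Dimension check: dim(rho) = sum (mult * dim) = 0*1 + 3*1 + 3*2 = 9 = chi_rho(e) = 9.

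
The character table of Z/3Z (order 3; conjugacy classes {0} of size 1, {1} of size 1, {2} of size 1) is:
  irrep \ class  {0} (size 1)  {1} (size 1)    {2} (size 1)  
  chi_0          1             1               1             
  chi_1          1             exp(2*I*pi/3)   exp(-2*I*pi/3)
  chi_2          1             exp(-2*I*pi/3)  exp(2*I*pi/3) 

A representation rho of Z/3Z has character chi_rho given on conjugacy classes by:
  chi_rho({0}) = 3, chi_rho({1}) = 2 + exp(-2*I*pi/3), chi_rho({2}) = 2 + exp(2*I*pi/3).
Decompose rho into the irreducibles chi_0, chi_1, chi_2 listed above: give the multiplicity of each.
Multiplicities: chi_0: 2, chi_1: 0, chi_2: 1.

Working: Use <chi_rho, chi> = (1/|G|) sum_C |C| * chi_rho(C) * conj(chi(C)) with |G| = 3 for each irreducible chi in the table:
  <chi_rho, chi_0> = (1/3)[1*(3)*conj(1) + 1*(2 + exp(-2*I*pi/3))*conj(1) + 1*(2 + exp(2*I*pi/3))*conj(1)]
      = (1/3)[(3) + (2 + exp(-2*I*pi/3)) + (2 + exp(2*I*pi/3))] = 6/3 = 2
  <chi_rho, chi_1> = (1/3)[1*(3)*conj(1) + 1*(2 + exp(-2*I*pi/3))*conj(exp(2*I*pi/3)) + 1*(2 + exp(2*I*pi/3))*conj(exp(-2*I*pi/3))]
      = (1/3)[(3) + (2*exp(-2*I*pi/3) + exp(2*I*pi/3)) + (exp(-2*I*pi/3) + 2*exp(2*I*pi/3))] = 0/3 = 0
  <chi_rho, chi_2> = (1/3)[1*(3)*conj(1) + 1*(2 + exp(-2*I*pi/3))*conj(exp(-2*I*pi/3)) + 1*(2 + exp(2*I*pi/3))*conj(exp(2*I*pi/3))]
      = (1/3)[(3) + (1 + 2*exp(2*I*pi/3)) + (1 + 2*exp(-2*I*pi/3))] = 3/3 = 1
(Exp terms are combined using exp(i*s)*conj(exp(i*t)) = exp(i*(s-t)), and sums of them are collapsed using the identity that for every m > 1 the m distinct m-th roots of unity sum to 0, e.g. 1 + exp(2*I*pi/3) + exp(-2*I*pi/3) = 0.)
Dimension check: dim(rho) = sum (mult * dim) = 2*1 + 0*1 + 1*1 = 3 = chi_rho(e) = 3.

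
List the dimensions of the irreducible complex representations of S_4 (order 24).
Dimensions: 1, 1, 2, 3, 3

Details: There are 5 irreducibles (= number of conjugacy classes). Their dimensions d_i satisfy sum d_i^2 = |G| = 24: 1 + 1 + 4 + 9 + 9 = 24.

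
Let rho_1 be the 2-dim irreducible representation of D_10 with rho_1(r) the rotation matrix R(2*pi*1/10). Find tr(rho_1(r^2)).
chi_{rho_1}(r^2) = 2*cos(2*pi*1*2/10) = -1/2 + sqrt(5)/2

Explanation: rho_1(r^2) is rotation by angle 2*pi*1*2/10, whose trace is 2*cos(2*pi*1*2/10) = -1/2 + sqrt(5)/2.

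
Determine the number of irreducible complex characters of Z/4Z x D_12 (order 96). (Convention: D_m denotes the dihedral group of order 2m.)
36

The number of irreducible complex representations of a finite group equals its number of conjugacy classes. For a direct product, #classes(G x H) = #classes(G) * #classes(H). Z/4Z has 4 classes (abelian), D_12 has 9 classes, so 4 * 9 = 36, so Z/4Z x D_12 (order 96) has exactly 36 irreducible complex representations.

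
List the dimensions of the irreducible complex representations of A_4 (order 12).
Dimensions: 1, 1, 1, 3

Why: There are 4 irreducibles (= number of conjugacy classes). Their dimensions d_i satisfy sum d_i^2 = |G| = 12: 1 + 1 + 1 + 9 = 12.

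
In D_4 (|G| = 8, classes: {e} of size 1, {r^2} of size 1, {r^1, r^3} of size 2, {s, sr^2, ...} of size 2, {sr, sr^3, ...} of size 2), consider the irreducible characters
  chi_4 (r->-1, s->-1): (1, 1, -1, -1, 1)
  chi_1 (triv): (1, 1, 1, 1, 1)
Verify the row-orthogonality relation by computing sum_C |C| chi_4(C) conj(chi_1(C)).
Sum = 0; so <chi_4, chi_1> = 0 (distinct irreducibles are orthogonal).

Why: Compute term by term over conjugacy classes (|C| * chi_4(C) * conj(chi_1(C))):
  1*(1)*conj(1) + 1*(1)*conj(1) + 2*(-1)*conj(1) + 2*(-1)*conj(1) + 2*(1)*conj(1)
  = (1) + (1) + (-2) + (-2) + (2)
  = 0.
Dividing by |G| = 8 gives 0/8 = 0, matching the row-orthogonality relation <chi_4, chi_1> = [chi_4 = chi_1].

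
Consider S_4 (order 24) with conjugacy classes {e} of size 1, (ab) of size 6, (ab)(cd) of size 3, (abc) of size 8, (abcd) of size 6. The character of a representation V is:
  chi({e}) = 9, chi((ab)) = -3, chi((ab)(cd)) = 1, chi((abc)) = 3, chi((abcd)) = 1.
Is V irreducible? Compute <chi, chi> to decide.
Not irreducible (reducible): <chi, chi> = 9 > 1.

Reasoning: <chi, chi> = (1/|G|) sum_C |C| * |chi(C)|^2 = (1/24)[1*|9|^2 + 6*|-3|^2 + 3*|1|^2 + 8*|3|^2 + 6*|1|^2]
  = (1/24)[(81) + (54) + (3) + (72) + (6)] = 216/24 = 9.
A character is irreducible iff <chi, chi> = 1, so this representation is reducible.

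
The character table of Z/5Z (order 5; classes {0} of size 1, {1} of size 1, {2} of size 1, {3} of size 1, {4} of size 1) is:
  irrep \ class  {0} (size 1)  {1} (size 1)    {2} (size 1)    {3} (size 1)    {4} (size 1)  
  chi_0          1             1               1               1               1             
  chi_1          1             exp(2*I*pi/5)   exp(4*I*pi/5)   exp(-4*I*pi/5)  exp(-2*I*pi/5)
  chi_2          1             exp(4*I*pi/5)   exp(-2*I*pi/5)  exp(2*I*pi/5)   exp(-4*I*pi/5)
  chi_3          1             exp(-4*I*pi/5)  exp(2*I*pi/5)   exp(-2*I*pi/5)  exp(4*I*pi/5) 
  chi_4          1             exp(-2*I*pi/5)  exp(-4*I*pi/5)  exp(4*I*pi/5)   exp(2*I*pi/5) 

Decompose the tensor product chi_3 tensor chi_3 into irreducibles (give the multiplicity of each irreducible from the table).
chi_3 tensor chi_3 = chi_1 (all other irreducibles have multiplicity 0).

Explanation: The character of a tensor product is the pointwise product (chi_3 * chi_3)(C) = chi_3(C) * chi_3(C):
  {0}: (1)*(1), {1}: (exp(-4*I*pi/5))*(exp(-4*I*pi/5)), {2}: (exp(2*I*pi/5))*(exp(2*I*pi/5)), {3}: (exp(-2*I*pi/5))*(exp(-2*I*pi/5)), {4}: (exp(4*I*pi/5))*(exp(4*I*pi/5))
so (chi_3 * chi_3) takes values
  {0} -> 1, {1} -> exp(2*I*pi/5), {2} -> exp(4*I*pi/5), {3} -> exp(-4*I*pi/5), {4} -> exp(-2*I*pi/5).
Now take the inner product of this character with each irreducible chi from the table, <chi_3*chi_3, chi> = (1/5) sum_C |C| (chi_3*chi_3)(C) conj(chi(C)):
  <chi_3*chi_3, chi_0> = (1/5)[1*(1)*conj(1) + 1*(exp(2*I*pi/5))*conj(1) + 1*(exp(4*I*pi/5))*conj(1) + 1*(exp(-4*I*pi/5))*conj(1) + 1*(exp(-2*I*pi/5))*conj(1)]
      = (1/5)[(1) + (exp(2*I*pi/5)) + (exp(4*I*pi/5)) + (exp(-4*I*pi/5)) + (exp(-2*I*pi/5))] = 0/5 = 0
  <chi_3*chi_3, chi_1> = (1/5)[1*(1)*conj(1) + 1*(exp(2*I*pi/5))*conj(exp(2*I*pi/5)) + 1*(exp(4*I*pi/5))*conj(exp(4*I*pi/5)) + 1*(exp(-4*I*pi/5))*conj(exp(-4*I*pi/5)) + 1*(exp(-2*I*pi/5))*conj(exp(-2*I*pi/5))]
      = (1/5)[(1) + (1) + (1) + (1) + (1)] = 5/5 = 1
  <chi_3*chi_3, chi_2> = (1/5)[1*(1)*conj(1) + 1*(exp(2*I*pi/5))*conj(exp(4*I*pi/5)) + 1*(exp(4*I*pi/5))*conj(exp(-2*I*pi/5)) + 1*(exp(-4*I*pi/5))*conj(exp(2*I*pi/5)) + 1*(exp(-2*I*pi/5))*conj(exp(-4*I*pi/5))]
      = (1/5)[(1) + (exp(-2*I*pi/5)) + (exp(-4*I*pi/5)) + (exp(4*I*pi/5)) + (exp(2*I*pi/5))] = 0/5 = 0
  <chi_3*chi_3, chi_3> = (1/5)[1*(1)*conj(1) + 1*(exp(2*I*pi/5))*conj(exp(-4*I*pi/5)) + 1*(exp(4*I*pi/5))*conj(exp(2*I*pi/5)) + 1*(exp(-4*I*pi/5))*conj(exp(-2*I*pi/5)) + 1*(exp(-2*I*pi/5))*conj(exp(4*I*pi/5))]
      = (1/5)[(1) + (exp(-4*I*pi/5)) + (exp(2*I*pi/5)) + (exp(-2*I*pi/5)) + (exp(4*I*pi/5))] = 0/5 = 0
  <chi_3*chi_3, chi_4> = (1/5)[1*(1)*conj(1) + 1*(exp(2*I*pi/5))*conj(exp(-2*I*pi/5)) + 1*(exp(4*I*pi/5))*conj(exp(-4*I*pi/5)) + 1*(exp(-4*I*pi/5))*conj(exp(4*I*pi/5)) + 1*(exp(-2*I*pi/5))*conj(exp(2*I*pi/5))]
      = (1/5)[(1) + (exp(4*I*pi/5)) + (exp(-2*I*pi/5)) + (exp(2*I*pi/5)) + (exp(-4*I*pi/5))] = 0/5 = 0
(Exp terms are combined using exp(i*s)*conj(exp(i*t)) = exp(i*(s-t)), and sums of them are collapsed using the identity that for every m > 1 the m distinct m-th roots of unity sum to 0, e.g. 1 + exp(2*I*pi/3) + exp(-2*I*pi/3) = 0.)
Hence the multiplicities are chi_1: 1. Dimension check: dim(chi_3)*dim(chi_3) = 1*1 = 1 and sum (mult * dim) = 1*1 = 1.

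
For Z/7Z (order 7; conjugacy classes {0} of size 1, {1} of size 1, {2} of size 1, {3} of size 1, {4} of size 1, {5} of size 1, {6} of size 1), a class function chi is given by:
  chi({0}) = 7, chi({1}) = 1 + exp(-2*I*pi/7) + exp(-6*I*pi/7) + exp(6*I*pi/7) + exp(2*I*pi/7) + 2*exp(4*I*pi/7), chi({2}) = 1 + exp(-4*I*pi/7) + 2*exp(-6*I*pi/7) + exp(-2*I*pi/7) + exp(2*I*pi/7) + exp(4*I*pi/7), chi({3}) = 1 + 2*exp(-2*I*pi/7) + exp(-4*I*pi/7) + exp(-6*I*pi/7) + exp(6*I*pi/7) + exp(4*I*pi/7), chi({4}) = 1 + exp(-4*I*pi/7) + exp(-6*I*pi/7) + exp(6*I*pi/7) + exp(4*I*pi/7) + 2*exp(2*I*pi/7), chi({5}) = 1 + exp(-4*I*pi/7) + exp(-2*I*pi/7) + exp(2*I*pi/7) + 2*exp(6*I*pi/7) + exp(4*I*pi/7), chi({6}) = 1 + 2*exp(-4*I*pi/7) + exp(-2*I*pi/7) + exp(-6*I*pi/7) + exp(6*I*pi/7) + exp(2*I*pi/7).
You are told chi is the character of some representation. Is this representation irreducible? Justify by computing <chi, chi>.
Not irreducible (reducible): <chi, chi> = 9 > 1.

Why: <chi, chi> = (1/|G|) sum_C |C| * |chi(C)|^2 = (1/7)[1*|7|^2 + 1*|1 + exp(-2*I*pi/7) + exp(-6*I*pi/7) + exp(6*I*pi/7) + exp(2*I*pi/7) + 2*exp(4*I*pi/7)|^2 + 1*|1 + exp(-4*I*pi/7) + 2*exp(-6*I*pi/7) + exp(-2*I*pi/7) + exp(2*I*pi/7) + exp(4*I*pi/7)|^2 + 1*|1 + 2*exp(-2*I*pi/7) + exp(-4*I*pi/7) + exp(-6*I*pi/7) + exp(6*I*pi/7) + exp(4*I*pi/7)|^2 + 1*|1 + exp(-4*I*pi/7) + exp(-6*I*pi/7) + exp(6*I*pi/7) + exp(4*I*pi/7) + 2*exp(2*I*pi/7)|^2 + 1*|1 + exp(-4*I*pi/7) + exp(-2*I*pi/7) + exp(2*I*pi/7) + 2*exp(6*I*pi/7) + exp(4*I*pi/7)|^2 + 1*|1 + 2*exp(-4*I*pi/7) + exp(-2*I*pi/7) + exp(-6*I*pi/7) + exp(6*I*pi/7) + exp(2*I*pi/7)|^2]
  = (1/7)[(49) + (9 + 7*exp(-4*I*pi/7) + 7*exp(-2*I*pi/7) + 6*exp(-6*I*pi/7) + 6*exp(6*I*pi/7) + 7*exp(2*I*pi/7) + 7*exp(4*I*pi/7)) + (9 + 7*exp(-4*I*pi/7) + 6*exp(-2*I*pi/7) + 7*exp(-6*I*pi/7) + 7*exp(6*I*pi/7) + 6*exp(2*I*pi/7) + 7*exp(4*I*pi/7)) + (9 + 6*exp(-4*I*pi/7) + 7*exp(-2*I*pi/7) + 7*exp(-6*I*pi/7) + 7*exp(6*I*pi/7) + 7*exp(2*I*pi/7) + 6*exp(4*I*pi/7)) + (9 + 6*exp(-4*I*pi/7) + 7*exp(-2*I*pi/7) + 7*exp(-6*I*pi/7) + 7*exp(6*I*pi/7) + 7*exp(2*I*pi/7) + 6*exp(4*I*pi/7)) + (9 + 7*exp(-4*I*pi/7) + 6*exp(-2*I*pi/7) + 7*exp(-6*I*pi/7) + 7*exp(6*I*pi/7) + 6*exp(2*I*pi/7) + 7*exp(4*I*pi/7)) + (9 + 7*exp(-4*I*pi/7) + 7*exp(-2*I*pi/7) + 6*exp(-6*I*pi/7) + 6*exp(6*I*pi/7) + 7*exp(2*I*pi/7) + 7*exp(4*I*pi/7))] = 63/7 = 9.
(Exp terms are combined using exp(i*s)*conj(exp(i*t)) = exp(i*(s-t)), and sums of them are collapsed using the identity that for every m > 1 the m distinct m-th roots of unity sum to 0, e.g. 1 + exp(2*I*pi/3) + exp(-2*I*pi/3) = 0.)
A character is irreducible iff <chi, chi> = 1, so this representation is reducible.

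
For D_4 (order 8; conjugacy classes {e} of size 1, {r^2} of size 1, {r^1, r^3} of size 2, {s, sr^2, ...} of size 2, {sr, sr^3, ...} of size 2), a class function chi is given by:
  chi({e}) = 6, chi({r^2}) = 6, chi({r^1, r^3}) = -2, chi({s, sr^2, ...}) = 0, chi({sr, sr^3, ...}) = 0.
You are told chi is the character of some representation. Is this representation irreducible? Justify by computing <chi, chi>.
Not irreducible (reducible): <chi, chi> = 10 > 1.

Solution. <chi, chi> = (1/|G|) sum_C |C| * |chi(C)|^2 = (1/8)[1*|6|^2 + 1*|6|^2 + 2*|-2|^2 + 2*|0|^2 + 2*|0|^2]
  = (1/8)[(36) + (36) + (8) + (0) + (0)] = 80/8 = 10.
A character is irreducible iff <chi, chi> = 1, so this representation is reducible.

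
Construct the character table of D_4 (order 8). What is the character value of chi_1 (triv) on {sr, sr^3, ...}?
Conjugacy classes: {e} of size 1, {r^2} of size 1, {r^1, r^3} of size 2, {s, sr^2, ...} of size 2, {sr, sr^3, ...} of size 2.
Character table:
  irrep \ class              {e} (size 1)  {r^2} (size 1)  {r^1, r^3} (size 2)  {s, sr^2, ...} (size 2)  {sr, sr^3, ...} (size 2)
  chi_1 (triv)               1             1               1                    1                        1                       
  chi_2 (sign: r->1, s->-1)  1             1               1                    -1                       -1                      
  chi_3 (r->-1, s->1)        1             1               -1                   1                        -1                      
  chi_4 (r->-1, s->-1)       1             1               -1                   -1                       1                       
  chi_5 (2d, j=1)            2             -2              0                    0                        0                       

Spot check: chi_1 (triv) on {sr, sr^3, ...} = 1.

Proof sketch: D_4 has order 2*4 = 8 with 5 conjugacy classes, hence 5 irreducibles. Sum of squared dims 1 + 1 + 1 + 1 + 4 = 8 = |G|. Linear characters come from the abelianisation; the 2-dimensional irreps have character r^k -> 2*cos(2*pi*j*k/4), reflections -> 0.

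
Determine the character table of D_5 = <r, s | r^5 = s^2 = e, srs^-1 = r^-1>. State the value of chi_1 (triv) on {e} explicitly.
Conjugacy classes: {e} of size 1, {r^1, r^4} of size 2, {r^2, r^3} of size 2, {s, sr, ..., sr^4} of size 5.
Character table:
  irrep \ class              {e} (size 1)  {r^1, r^4} (size 2)  {r^2, r^3} (size 2)  {s, sr, ..., sr^4} (size 5)
  chi_1 (triv)               1             1                    1                    1                          
  chi_2 (sign: r->1, s->-1)  1             1                    1                    -1                         
  chi_3 (2d, j=1)            2             -1/2 + sqrt(5)/2     -sqrt(5)/2 - 1/2     0                          
  chi_4 (2d, j=2)            2             -sqrt(5)/2 - 1/2     -1/2 + sqrt(5)/2     0                          

Spot check: chi_1 (triv) on {e} = 1.

Details: D_5 has order 2*5 = 10 with 4 conjugacy classes, hence 4 irreducibles. Sum of squared dims 1 + 1 + 4 + 4 = 10 = |G|. Linear characters come from the abelianisation; the 2-dimensional irreps have character r^k -> 2*cos(2*pi*j*k/5), reflections -> 0.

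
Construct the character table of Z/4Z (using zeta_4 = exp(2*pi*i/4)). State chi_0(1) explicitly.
Character table of Z/4Z (irreps indexed chi_0,...,chi_3 with chi_k(m) = zeta_4^(k*m), zeta_4 = exp(2*pi*i/4)):
  irrep \ class  {0} (size 1)  {1} (size 1)  {2} (size 1)  {3} (size 1)
  chi_0          1             1             1             1           
  chi_1          1             I             -1            -I          
  chi_2          1             -1            1             -1          
  chi_3          1             -I            -1            I           

Spot check: chi_0(1) = zeta_4^(0*1) = zeta_4^0 = 1.

Argument: Z/4Z is abelian, so all 4 irreducible complex representations are 1-dimensional. They are given by chi_k(m) = zeta_4^(k*m) for k = 0,...,3. Row orthogonality: sum_m chi_k(m) conj(chi_l(m)) = 4 * [k = l].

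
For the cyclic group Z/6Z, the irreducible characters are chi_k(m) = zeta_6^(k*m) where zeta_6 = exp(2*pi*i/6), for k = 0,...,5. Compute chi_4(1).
chi_4(1) = zeta_6^4 = exp(-2*I*pi/3)

Details: chi_4(1) = zeta_6^(4*1) = zeta_6^4. Since zeta_6^6 = 1, this equals zeta_6^4 = exp(2*pi*i*4/6) = exp(-2*I*pi/3).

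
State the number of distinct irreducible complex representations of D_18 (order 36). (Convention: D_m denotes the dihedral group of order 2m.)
12

Details: The number of irreducible complex representations of a finite group equals its number of conjugacy classes. D_18 has 12 conjugacy classes (n/2 + 3 for n even), so D_18 (order 36) has exactly 12 irreducible complex representations.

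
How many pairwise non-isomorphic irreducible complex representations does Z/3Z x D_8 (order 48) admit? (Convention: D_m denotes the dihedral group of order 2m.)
21

Solution. The number of irreducible complex representations of a finite group equals its number of conjugacy classes. For a direct product, #classes(G x H) = #classes(G) * #classes(H). Z/3Z has 3 classes (abelian), D_8 has 7 classes, so 3 * 7 = 21, so Z/3Z x D_8 (order 48) has exactly 21 irreducible complex representations.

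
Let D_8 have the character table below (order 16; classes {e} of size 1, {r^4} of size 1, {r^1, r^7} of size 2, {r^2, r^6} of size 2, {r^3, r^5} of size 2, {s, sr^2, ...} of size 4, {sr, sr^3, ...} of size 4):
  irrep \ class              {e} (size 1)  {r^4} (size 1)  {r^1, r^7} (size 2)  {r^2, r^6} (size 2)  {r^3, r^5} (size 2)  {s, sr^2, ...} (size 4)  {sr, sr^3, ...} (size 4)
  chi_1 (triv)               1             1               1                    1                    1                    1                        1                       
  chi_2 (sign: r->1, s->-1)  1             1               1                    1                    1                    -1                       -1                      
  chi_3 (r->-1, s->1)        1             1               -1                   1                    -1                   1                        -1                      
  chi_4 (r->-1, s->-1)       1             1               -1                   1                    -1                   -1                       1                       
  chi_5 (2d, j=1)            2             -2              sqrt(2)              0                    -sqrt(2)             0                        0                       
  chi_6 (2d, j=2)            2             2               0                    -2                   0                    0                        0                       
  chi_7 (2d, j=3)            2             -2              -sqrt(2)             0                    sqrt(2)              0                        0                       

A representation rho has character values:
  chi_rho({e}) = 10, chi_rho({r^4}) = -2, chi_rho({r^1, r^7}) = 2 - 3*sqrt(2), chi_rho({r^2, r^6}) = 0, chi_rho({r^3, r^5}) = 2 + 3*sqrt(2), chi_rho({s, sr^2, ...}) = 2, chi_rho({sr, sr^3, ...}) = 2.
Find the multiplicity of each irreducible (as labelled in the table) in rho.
Multiplicities: chi_1: 2, chi_2: 0, chi_3: 0, chi_4: 0, chi_5: 0, chi_6: 1, chi_7: 3.

Working: Use <chi_rho, chi> = (1/|G|) sum_C |C| * chi_rho(C) * conj(chi(C)) with |G| = 16 for each irreducible chi in the table:
  <chi_rho, chi_1> = (1/16)[1*(10)*conj(1) + 1*(-2)*conj(1) + 2*(2 - 3*sqrt(2))*conj(1) + 2*(0)*conj(1) + 2*(2 + 3*sqrt(2))*conj(1) + 4*(2)*conj(1) + 4*(2)*conj(1)]
      = (1/16)[(10) + (-2) + (4 - 6*sqrt(2)) + (0) + (4 + 6*sqrt(2)) + (8) + (8)] = 32/16 = 2
  <chi_rho, chi_2> = (1/16)[1*(10)*conj(1) + 1*(-2)*conj(1) + 2*(2 - 3*sqrt(2))*conj(1) + 2*(0)*conj(1) + 2*(2 + 3*sqrt(2))*conj(1) + 4*(2)*conj(-1) + 4*(2)*conj(-1)]
      = (1/16)[(10) + (-2) + (4 - 6*sqrt(2)) + (0) + (4 + 6*sqrt(2)) + (-8) + (-8)] = 0/16 = 0
  <chi_rho, chi_3> = (1/16)[1*(10)*conj(1) + 1*(-2)*conj(1) + 2*(2 - 3*sqrt(2))*conj(-1) + 2*(0)*conj(1) + 2*(2 + 3*sqrt(2))*conj(-1) + 4*(2)*conj(1) + 4*(2)*conj(-1)]
      = (1/16)[(10) + (-2) + (-4 + 6*sqrt(2)) + (0) + (-6*sqrt(2) - 4) + (8) + (-8)] = 0/16 = 0
  <chi_rho, chi_4> = (1/16)[1*(10)*conj(1) + 1*(-2)*conj(1) + 2*(2 - 3*sqrt(2))*conj(-1) + 2*(0)*conj(1) + 2*(2 + 3*sqrt(2))*conj(-1) + 4*(2)*conj(-1) + 4*(2)*conj(1)]
      = (1/16)[(10) + (-2) + (-4 + 6*sqrt(2)) + (0) + (-6*sqrt(2) - 4) + (-8) + (8)] = 0/16 = 0
  <chi_rho, chi_5> = (1/16)[1*(10)*conj(2) + 1*(-2)*conj(-2) + 2*(2 - 3*sqrt(2))*conj(sqrt(2)) + 2*(0)*conj(0) + 2*(2 + 3*sqrt(2))*conj(-sqrt(2)) + 4*(2)*conj(0) + 4*(2)*conj(0)]
      = (1/16)[(20) + (4) + (-12 + 4*sqrt(2)) + (0) + (-12 - 4*sqrt(2)) + (0) + (0)] = 0/16 = 0
  <chi_rho, chi_6> = (1/16)[1*(10)*conj(2) + 1*(-2)*conj(2) + 2*(2 - 3*sqrt(2))*conj(0) + 2*(0)*conj(-2) + 2*(2 + 3*sqrt(2))*conj(0) + 4*(2)*conj(0) + 4*(2)*conj(0)]
      = (1/16)[(20) + (-4) + (0) + (0) + (0) + (0) + (0)] = 16/16 = 1
  <chi_rho, chi_7> = (1/16)[1*(10)*conj(2) + 1*(-2)*conj(-2) + 2*(2 - 3*sqrt(2))*conj(-sqrt(2)) + 2*(0)*conj(0) + 2*(2 + 3*sqrt(2))*conj(sqrt(2)) + 4*(2)*conj(0) + 4*(2)*conj(0)]
      = (1/16)[(20) + (4) + (12 - 4*sqrt(2)) + (0) + (4*sqrt(2) + 12) + (0) + (0)] = 48/16 = 3
Dimension check: dim(rho) = sum (mult * dim) = 2*1 + 0*1 + 0*1 + 0*1 + 0*2 + 1*2 + 3*2 = 10 = chi_rho(e) = 10.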